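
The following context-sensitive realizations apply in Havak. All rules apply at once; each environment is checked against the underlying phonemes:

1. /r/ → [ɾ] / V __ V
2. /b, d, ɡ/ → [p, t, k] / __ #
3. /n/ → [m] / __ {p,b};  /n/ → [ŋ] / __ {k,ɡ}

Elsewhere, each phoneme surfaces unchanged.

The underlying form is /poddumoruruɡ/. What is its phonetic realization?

/p/ — not in any rule's target class → [p].
/o/ — not in any rule's target class → [o].
/d/ — between /o/ and /d/; rule 2 does not apply here → [d].
/d/ (between /d/ and /u/) is in the target of rule 2 but the environment (word-finally) is not met → [d].
/u/ — not in any rule's target class → [u].
/m/ (between /u/ and /o/): no rule targets it → [m].
/o/ (between /m/ and /r/): no rule targets it → [o].
/r/ — between /o/ and /u/, between two vowels — surfaces as [ɾ] (rule 1).
/u/ (between /r/ and /r/) is unaffected → [u].
Rule 1 applies to /r/ (between /u/ and /u/: between two vowels) → [ɾ].
/u/ (between /r/ and /ɡ/) is unaffected → [u].
Rule 2 applies to /ɡ/ (word-final: word-finally) → [k].

[poddumoɾuɾuk]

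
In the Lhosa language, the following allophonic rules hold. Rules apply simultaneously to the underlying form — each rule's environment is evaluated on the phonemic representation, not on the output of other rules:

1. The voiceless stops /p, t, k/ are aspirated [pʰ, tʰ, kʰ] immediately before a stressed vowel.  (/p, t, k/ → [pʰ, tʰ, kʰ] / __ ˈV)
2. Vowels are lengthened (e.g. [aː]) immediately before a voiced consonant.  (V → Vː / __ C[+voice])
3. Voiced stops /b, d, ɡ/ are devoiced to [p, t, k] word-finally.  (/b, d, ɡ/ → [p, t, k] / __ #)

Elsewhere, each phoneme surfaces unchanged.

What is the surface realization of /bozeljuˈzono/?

[boːzeːljuːˈzoːno]

/b/ (word-initial) is in the target of rule 3 but the environment (word-finally) is not met → [b].
/o/ (between /b/ and /z/) occurs before a voiced consonant → [oː] by rule 2.
/e/ (between /z/ and /l/): before a voiced consonant, so rule 2 applies → [eː].
Rule 2 applies to /u/ (between /j/ and /z/: before a voiced consonant) → [uː].
/o/ meets the environment for rule 2 (before a voiced consonant) → [oː].
/o/ (word-final): rule 2 targets it, but not before a voiced consonant → unchanged [o].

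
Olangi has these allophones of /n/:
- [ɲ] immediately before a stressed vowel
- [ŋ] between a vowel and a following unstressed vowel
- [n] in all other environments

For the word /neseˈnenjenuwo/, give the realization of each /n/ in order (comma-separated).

[n], [ɲ], [n], [ŋ]

Occurrence 1 (position 1): no conditioning environment matches → elsewhere allophone [n].
Occurrence 2 (position 5): immediately before a stressed vowel → [ɲ].
Occurrence 3 (position 7): no conditioning environment matches → elsewhere allophone [n].
Occurrence 4 (position 10): between a vowel and a following unstressed vowel → [ŋ].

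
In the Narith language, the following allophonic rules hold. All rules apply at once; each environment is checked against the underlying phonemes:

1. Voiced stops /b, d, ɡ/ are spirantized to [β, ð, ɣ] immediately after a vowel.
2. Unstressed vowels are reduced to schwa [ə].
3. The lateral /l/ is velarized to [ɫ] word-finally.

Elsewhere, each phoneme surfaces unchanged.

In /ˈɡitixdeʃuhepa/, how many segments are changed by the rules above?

Segments that undergo a rule: /i/ → [ə] (rule 2); /e/ → [ə] (rule 2); /u/ → [ə] (rule 2); /e/ → [ə] (rule 2); /a/ → [ə] (rule 2).
All other segments surface unchanged.

5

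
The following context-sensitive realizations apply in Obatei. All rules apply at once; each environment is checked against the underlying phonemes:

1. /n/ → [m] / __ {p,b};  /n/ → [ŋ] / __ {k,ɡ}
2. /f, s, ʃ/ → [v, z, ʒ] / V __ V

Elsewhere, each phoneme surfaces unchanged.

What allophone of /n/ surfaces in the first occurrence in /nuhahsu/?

/n/ — word-initial; rule 1 does not apply here → [n].

[n]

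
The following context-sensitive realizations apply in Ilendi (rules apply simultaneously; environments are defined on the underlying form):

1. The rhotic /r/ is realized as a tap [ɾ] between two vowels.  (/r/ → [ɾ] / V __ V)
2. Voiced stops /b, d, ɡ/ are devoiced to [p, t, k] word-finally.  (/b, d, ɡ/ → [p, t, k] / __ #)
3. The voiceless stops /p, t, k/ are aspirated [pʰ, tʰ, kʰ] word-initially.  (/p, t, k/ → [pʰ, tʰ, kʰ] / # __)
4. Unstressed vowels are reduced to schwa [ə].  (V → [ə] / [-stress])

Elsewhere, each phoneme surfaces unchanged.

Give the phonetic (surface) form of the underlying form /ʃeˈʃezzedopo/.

/ʃ/ (word-initial) is unaffected → [ʃ].
Rule 4 applies to /e/ (between /ʃ/ and /ʃ/: in an unstressed syllable) → [ə].
/ʃ/ — not in any rule's target class → [ʃ].
/e/ (between /ʃ/ and /z/) fails the environment for rule 4, so it stays [e].
/z/ (between /e/ and /z/) is unaffected → [z].
/z/ stays [z].
Rule 4 applies to /e/ (between /z/ and /d/: in an unstressed syllable) → [ə].
/d/ (between /e/ and /o/) is in the target of rule 2 but the environment (word-finally) is not met → [d].
/o/ (between /d/ and /p/) occurs in an unstressed syllable → [ə] by rule 4.
/p/ — between /o/ and /o/; rule 3 does not apply here → [p].
/o/ meets the environment for rule 4 (in an unstressed syllable) → [ə].

[ʃəˈʃezzədəpə]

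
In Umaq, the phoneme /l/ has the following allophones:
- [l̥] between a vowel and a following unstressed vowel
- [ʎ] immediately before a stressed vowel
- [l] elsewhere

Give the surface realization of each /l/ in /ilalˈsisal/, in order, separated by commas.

[l̥], [l], [l]

Occurrence 1 (position 2): between a vowel and a following unstressed vowel → [l̥].
Occurrence 2 (position 4): no conditioning environment matches → elsewhere allophone [l].
Occurrence 3 (position 9): no conditioning environment matches → elsewhere allophone [l].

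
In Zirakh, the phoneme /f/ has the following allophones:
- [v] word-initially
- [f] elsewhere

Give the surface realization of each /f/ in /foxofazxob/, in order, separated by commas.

Occurrence 1 (position 1): word-initially → [v].
Occurrence 2 (position 5): no conditioning environment matches → elsewhere allophone [f].

[v], [f]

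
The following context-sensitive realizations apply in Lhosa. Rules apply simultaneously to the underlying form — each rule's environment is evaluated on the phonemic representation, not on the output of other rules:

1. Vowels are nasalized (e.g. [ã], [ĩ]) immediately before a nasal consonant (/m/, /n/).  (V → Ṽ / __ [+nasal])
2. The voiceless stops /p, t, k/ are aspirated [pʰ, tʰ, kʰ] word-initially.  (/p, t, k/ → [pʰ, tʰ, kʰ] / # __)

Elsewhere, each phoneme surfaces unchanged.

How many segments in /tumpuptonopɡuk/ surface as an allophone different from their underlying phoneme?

3

Segments that undergo a rule: /t/ → [tʰ] (rule 2); /u/ → [ũ] (rule 1); /o/ → [õ] (rule 1).
All other segments surface unchanged.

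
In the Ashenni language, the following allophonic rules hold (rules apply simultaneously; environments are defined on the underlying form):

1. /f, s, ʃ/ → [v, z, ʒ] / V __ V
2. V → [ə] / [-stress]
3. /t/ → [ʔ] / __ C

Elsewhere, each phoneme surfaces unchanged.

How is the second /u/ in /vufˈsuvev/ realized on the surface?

/u/ (between /s/ and /v/) fails the environment for rule 2, so it stays [u].

[u]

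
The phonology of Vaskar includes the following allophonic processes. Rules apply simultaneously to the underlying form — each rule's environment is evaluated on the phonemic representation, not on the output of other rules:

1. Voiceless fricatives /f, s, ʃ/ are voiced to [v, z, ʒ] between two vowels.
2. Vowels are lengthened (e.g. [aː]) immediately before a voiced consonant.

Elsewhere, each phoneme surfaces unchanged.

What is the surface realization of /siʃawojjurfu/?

/s/ (word-initial): rule 1 targets it, but not between two vowels → unchanged [s].
/i/ (between /s/ and /ʃ/) fails the environment for rule 2, so it stays [i].
/ʃ/ (between /i/ and /a/): between two vowels, so rule 1 applies → [ʒ].
/a/ — between /ʃ/ and /w/, before a voiced consonant — surfaces as [aː] (rule 2).
Rule 2 applies to /o/ (between /w/ and /j/: before a voiced consonant) → [oː].
/u/ (between /j/ and /r/) occurs before a voiced consonant → [uː] by rule 2.
/f/ — between /r/ and /u/; rule 1 does not apply here → [f].
/u/ (word-final): rule 2 targets it, but not before a voiced consonant → unchanged [u].

[siʒaːwoːjjuːrfu]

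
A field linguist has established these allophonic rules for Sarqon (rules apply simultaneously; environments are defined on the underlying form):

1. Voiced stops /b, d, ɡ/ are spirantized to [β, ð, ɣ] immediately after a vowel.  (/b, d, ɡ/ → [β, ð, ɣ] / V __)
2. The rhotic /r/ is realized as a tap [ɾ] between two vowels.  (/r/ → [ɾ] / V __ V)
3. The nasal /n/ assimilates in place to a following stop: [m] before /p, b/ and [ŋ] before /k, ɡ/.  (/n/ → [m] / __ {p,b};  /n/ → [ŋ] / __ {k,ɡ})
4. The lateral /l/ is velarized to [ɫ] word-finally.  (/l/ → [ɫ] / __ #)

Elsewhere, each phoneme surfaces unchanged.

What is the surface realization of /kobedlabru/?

[koβeðlaβru]

/k/ — not in any rule's target class → [k].
/o/ (between /k/ and /b/) is unaffected → [o].
Rule 1 applies to /b/ (between /o/ and /e/: immediately after a vowel) → [β].
/e/ — not in any rule's target class → [e].
/d/ (between /e/ and /l/) occurs immediately after a vowel → [ð] by rule 1.
/l/ (between /d/ and /a/) fails the environment for rule 4, so it stays [l].
/a/ stays [a].
/b/ (between /a/ and /r/): immediately after a vowel, so rule 1 applies → [β].
/r/ — between /b/ and /u/; rule 2 does not apply here → [r].
/u/ — not in any rule's target class → [u].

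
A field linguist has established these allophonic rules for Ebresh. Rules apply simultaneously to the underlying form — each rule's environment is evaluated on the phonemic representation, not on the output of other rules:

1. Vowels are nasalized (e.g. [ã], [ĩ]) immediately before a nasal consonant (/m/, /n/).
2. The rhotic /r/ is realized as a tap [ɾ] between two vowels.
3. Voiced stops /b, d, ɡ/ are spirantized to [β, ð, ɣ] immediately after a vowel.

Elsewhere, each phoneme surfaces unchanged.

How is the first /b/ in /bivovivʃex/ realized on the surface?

[b]

/b/ (word-initial) is in the target of rule 3 but the environment (immediately after a vowel) is not met → [b].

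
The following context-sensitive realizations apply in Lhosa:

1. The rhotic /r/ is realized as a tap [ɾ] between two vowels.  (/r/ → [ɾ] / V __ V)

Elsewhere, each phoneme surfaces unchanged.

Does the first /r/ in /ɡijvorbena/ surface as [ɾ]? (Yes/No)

/r/ (between /o/ and /b/) is in the target of rule 1 but the environment (between two vowels) is not met → [r].
The actual realization is [r], not [ɾ].

No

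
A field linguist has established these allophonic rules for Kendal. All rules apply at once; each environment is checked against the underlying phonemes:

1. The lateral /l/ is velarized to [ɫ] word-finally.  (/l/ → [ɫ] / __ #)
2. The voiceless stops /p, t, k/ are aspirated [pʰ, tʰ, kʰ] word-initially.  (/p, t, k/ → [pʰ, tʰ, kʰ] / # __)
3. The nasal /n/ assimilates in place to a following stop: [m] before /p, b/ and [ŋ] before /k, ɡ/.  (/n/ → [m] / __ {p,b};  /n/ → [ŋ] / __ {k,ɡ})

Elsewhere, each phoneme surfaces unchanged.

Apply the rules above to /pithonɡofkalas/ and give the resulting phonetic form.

/p/ meets the environment for rule 2 (word-initially) → [pʰ].
/t/ (between /i/ and /h/) fails the environment for rule 2, so it stays [t].
/n/ meets the environment for rule 3 (before a labial or velar stop) → [ŋ].
/k/ (between /f/ and /a/) is in the target of rule 2 but the environment (word-initially) is not met → [k].
/l/ (between /a/ and /a/): rule 1 targets it, but not word-finally → unchanged [l].

[pʰithoŋɡofkalas]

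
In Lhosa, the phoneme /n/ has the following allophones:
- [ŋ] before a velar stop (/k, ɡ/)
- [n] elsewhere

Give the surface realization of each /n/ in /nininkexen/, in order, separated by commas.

[n], [n], [ŋ], [n]

Occurrence 1 (position 1): no conditioning environment matches → elsewhere allophone [n].
Occurrence 2 (position 3): no conditioning environment matches → elsewhere allophone [n].
Occurrence 3 (position 5): before a velar stop → [ŋ].
Occurrence 4 (position 10): no conditioning environment matches → elsewhere allophone [n].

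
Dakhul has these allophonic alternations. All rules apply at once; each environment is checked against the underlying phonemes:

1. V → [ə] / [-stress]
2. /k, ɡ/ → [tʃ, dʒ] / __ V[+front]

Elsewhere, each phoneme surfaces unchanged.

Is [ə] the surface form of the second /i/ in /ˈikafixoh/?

Yes

/i/ — between /f/ and /x/, in an unstressed syllable — surfaces as [ə] (rule 1).
The actual realization is [ə], which matches [ə].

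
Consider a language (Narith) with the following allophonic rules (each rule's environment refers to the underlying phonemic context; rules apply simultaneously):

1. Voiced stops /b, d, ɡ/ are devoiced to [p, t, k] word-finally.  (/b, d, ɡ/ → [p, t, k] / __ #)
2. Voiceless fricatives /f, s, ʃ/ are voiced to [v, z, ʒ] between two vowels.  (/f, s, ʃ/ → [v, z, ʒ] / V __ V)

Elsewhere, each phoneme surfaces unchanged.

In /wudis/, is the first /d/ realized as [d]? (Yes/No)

Yes

/d/ (between /u/ and /i/) is in the target of rule 1 but the environment (word-finally) is not met → [d].
The actual realization is [d], which matches [d].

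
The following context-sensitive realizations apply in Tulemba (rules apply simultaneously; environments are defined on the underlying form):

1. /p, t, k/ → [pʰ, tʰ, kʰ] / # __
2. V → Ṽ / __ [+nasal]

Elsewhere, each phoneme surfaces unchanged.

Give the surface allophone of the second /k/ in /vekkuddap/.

[k]

/k/ (between /k/ and /u/) fails the environment for rule 1, so it stays [k].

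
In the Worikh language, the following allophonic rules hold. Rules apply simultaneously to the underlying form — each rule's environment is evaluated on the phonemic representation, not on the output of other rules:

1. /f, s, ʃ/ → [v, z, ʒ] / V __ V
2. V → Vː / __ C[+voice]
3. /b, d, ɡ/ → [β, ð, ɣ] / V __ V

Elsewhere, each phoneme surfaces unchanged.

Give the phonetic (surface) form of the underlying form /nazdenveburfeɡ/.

Rule 2 applies to /a/ (between /n/ and /z/: before a voiced consonant) → [aː].
/d/ (between /z/ and /e/): rule 3 targets it, but not between two vowels → unchanged [d].
/e/ (between /d/ and /n/): before a voiced consonant, so rule 2 applies → [eː].
/e/ — between /v/ and /b/, before a voiced consonant — surfaces as [eː] (rule 2).
/b/ (between /e/ and /u/) occurs between two vowels → [β] by rule 3.
/u/ (between /b/ and /r/) occurs before a voiced consonant → [uː] by rule 2.
/f/ — between /r/ and /e/; rule 1 does not apply here → [f].
/e/ meets the environment for rule 2 (before a voiced consonant) → [eː].
/ɡ/ (word-final) is in the target of rule 3 but the environment (between two vowels) is not met → [ɡ].

[naːzdeːnveːβuːrfeːɡ]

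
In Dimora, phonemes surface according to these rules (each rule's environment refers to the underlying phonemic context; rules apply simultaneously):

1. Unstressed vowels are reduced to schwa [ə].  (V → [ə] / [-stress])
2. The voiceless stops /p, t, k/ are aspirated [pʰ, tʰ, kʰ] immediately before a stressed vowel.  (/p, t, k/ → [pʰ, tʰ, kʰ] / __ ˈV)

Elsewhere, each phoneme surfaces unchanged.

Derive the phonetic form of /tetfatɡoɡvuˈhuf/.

/t/ (word-initial) fails the environment for rule 2, so it stays [t].
/e/ meets the environment for rule 1 (in an unstressed syllable) → [ə].
/t/ — between /e/ and /f/; rule 2 does not apply here → [t].
/f/ (between /t/ and /a/) is unaffected → [f].
/a/ meets the environment for rule 1 (in an unstressed syllable) → [ə].
/t/ (between /a/ and /ɡ/): rule 2 targets it, but not immediately before a stressed vowel → unchanged [t].
/ɡ/ stays [ɡ].
/o/ (between /ɡ/ and /ɡ/): in an unstressed syllable, so rule 1 applies → [ə].
/ɡ/ (between /o/ and /v/): no rule targets it → [ɡ].
/v/ (between /ɡ/ and /u/) is unaffected → [v].
/u/ — between /v/ and /h/, in an unstressed syllable — surfaces as [ə] (rule 1).
/h/ (between /u/ and /u/): no rule targets it → [h].
/u/ (between /h/ and /f/) fails the environment for rule 1, so it stays [u].
/f/ stays [f].

[tətfətɡəɡvəˈhuf]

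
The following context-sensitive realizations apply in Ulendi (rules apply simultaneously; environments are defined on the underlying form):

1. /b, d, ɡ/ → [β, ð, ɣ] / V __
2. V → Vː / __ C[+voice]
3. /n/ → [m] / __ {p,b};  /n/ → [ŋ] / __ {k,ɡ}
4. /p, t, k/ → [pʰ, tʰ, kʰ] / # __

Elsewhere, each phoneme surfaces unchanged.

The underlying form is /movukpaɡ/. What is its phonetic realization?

/o/ — between /m/ and /v/, before a voiced consonant — surfaces as [oː] (rule 2).
/u/ — between /v/ and /k/; rule 2 does not apply here → [u].
/k/ (between /u/ and /p/): rule 4 targets it, but not word-initially → unchanged [k].
/p/ — between /k/ and /a/; rule 4 does not apply here → [p].
/a/ (between /p/ and /ɡ/) occurs before a voiced consonant → [aː] by rule 2.
/ɡ/ — word-final, immediately after a vowel — surfaces as [ɣ] (rule 1).

[moːvukpaːɣ]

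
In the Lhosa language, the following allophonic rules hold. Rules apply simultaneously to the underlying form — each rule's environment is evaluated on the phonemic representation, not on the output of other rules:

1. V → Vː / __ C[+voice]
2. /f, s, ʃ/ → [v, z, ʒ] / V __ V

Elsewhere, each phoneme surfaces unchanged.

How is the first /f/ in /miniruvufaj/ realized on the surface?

Rule 2 applies to /f/ (between /u/ and /a/: between two vowels) → [v].

[v]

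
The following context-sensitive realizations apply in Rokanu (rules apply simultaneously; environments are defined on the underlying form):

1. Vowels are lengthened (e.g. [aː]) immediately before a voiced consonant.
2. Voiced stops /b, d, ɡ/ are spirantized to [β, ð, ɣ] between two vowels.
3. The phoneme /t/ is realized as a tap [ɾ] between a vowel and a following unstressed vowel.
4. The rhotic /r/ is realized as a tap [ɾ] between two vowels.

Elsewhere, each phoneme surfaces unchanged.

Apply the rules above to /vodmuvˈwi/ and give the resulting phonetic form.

[voːdmuːvˈwi]

/v/ — not in any rule's target class → [v].
/o/ meets the environment for rule 1 (before a voiced consonant) → [oː].
/d/ (between /o/ and /m/) is in the target of rule 2 but the environment (between two vowels) is not met → [d].
/m/ stays [m].
/u/ (between /m/ and /v/): before a voiced consonant, so rule 1 applies → [uː].
/v/ — not in any rule's target class → [v].
/w/ (between /v/ and /i/) is unaffected → [w].
/i/ (word-final): rule 1 targets it, but not before a voiced consonant → unchanged [i].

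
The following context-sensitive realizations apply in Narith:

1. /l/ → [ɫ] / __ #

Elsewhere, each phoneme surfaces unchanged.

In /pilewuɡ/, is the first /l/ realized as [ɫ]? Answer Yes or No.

/l/ (between /i/ and /e/) is in the target of rule 1 but the environment (word-finally) is not met → [l].
The actual realization is [l], not [ɫ].

No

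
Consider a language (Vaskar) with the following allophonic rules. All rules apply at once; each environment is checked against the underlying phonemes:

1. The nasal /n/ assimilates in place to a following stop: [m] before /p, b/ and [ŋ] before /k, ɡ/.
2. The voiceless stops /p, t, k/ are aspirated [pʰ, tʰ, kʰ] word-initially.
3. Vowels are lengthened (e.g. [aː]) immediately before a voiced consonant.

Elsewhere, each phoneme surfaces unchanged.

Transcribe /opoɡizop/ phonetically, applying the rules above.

[opoːɡiːzop]

/o/ (word-initial): rule 3 targets it, but not before a voiced consonant → unchanged [o].
/p/ — between /o/ and /o/; rule 2 does not apply here → [p].
/o/ — between /p/ and /ɡ/, before a voiced consonant — surfaces as [oː] (rule 3).
/ɡ/ (between /o/ and /i/): no rule targets it → [ɡ].
/i/ meets the environment for rule 3 (before a voiced consonant) → [iː].
/z/ (between /i/ and /o/) is unaffected → [z].
/o/ (between /z/ and /p/) is in the target of rule 3 but the environment (before a voiced consonant) is not met → [o].
/p/ (word-final) is in the target of rule 2 but the environment (word-initially) is not met → [p].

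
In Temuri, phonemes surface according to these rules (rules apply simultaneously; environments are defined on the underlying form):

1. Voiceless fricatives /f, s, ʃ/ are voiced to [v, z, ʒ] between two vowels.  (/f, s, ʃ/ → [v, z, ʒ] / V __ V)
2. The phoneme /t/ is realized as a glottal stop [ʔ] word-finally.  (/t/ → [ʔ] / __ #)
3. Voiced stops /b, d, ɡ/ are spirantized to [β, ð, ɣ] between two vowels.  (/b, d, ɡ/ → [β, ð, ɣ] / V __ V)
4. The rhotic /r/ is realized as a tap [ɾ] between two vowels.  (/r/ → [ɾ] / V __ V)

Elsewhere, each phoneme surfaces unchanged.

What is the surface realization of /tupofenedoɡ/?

/t/ (word-initial) fails the environment for rule 2, so it stays [t].
/u/ (between /t/ and /p/): no rule targets it → [u].
/p/ — not in any rule's target class → [p].
/o/ — not in any rule's target class → [o].
/f/ (between /o/ and /e/): between two vowels, so rule 1 applies → [v].
/e/ (between /f/ and /n/): no rule targets it → [e].
/n/ — not in any rule's target class → [n].
/e/ — not in any rule's target class → [e].
Rule 3 applies to /d/ (between /e/ and /o/: between two vowels) → [ð].
/o/ — not in any rule's target class → [o].
/ɡ/ — word-final; rule 3 does not apply here → [ɡ].

[tupoveneðoɡ]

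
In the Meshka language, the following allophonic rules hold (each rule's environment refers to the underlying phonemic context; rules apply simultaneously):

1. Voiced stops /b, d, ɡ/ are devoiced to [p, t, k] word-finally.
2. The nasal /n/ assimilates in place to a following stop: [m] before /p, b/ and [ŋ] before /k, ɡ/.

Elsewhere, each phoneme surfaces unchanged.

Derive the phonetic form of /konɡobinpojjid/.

[koŋɡobimpojjit]

/k/ (word-initial) is unaffected → [k].
/o/ (between /k/ and /n/): no rule targets it → [o].
/n/ — between /o/ and /ɡ/, before a labial or velar stop — surfaces as [ŋ] (rule 2).
/ɡ/ (between /n/ and /o/) is in the target of rule 1 but the environment (word-finally) is not met → [ɡ].
/o/ stays [o].
/b/ (between /o/ and /i/): rule 1 targets it, but not word-finally → unchanged [b].
/i/ (between /b/ and /n/) is unaffected → [i].
/n/ (between /i/ and /p/): before a labial or velar stop, so rule 2 applies → [m].
/p/ (between /n/ and /o/): no rule targets it → [p].
/o/ stays [o].
/j/ stays [j].
/j/ stays [j].
/i/ — not in any rule's target class → [i].
Rule 1 applies to /d/ (word-final: word-finally) → [t].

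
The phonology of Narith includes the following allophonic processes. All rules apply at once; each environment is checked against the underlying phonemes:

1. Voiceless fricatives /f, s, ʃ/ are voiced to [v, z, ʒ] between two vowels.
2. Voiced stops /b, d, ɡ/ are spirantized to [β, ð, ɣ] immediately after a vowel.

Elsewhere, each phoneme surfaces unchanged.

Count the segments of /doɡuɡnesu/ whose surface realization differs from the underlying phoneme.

Segments that undergo a rule: /ɡ/ → [ɣ] (rule 2); /ɡ/ → [ɣ] (rule 2); /s/ → [z] (rule 1).
All other segments surface unchanged.

3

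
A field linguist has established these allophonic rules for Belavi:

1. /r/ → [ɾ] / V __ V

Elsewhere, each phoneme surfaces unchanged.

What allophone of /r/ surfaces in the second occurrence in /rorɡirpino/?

[r]

/r/ — between /o/ and /ɡ/; rule 1 does not apply here → [r].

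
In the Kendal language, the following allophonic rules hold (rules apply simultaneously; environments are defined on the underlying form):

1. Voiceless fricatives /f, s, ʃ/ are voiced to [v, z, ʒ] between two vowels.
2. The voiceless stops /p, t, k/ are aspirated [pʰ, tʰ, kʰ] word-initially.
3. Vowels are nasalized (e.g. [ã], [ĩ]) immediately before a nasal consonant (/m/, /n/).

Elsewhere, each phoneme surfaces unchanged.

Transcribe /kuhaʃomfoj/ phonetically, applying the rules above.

Rule 2 applies to /k/ (word-initial: word-initially) → [kʰ].
/u/ (between /k/ and /h/) is in the target of rule 3 but the environment (before a nasal consonant) is not met → [u].
/h/ — not in any rule's target class → [h].
/a/ (between /h/ and /ʃ/) fails the environment for rule 3, so it stays [a].
Rule 1 applies to /ʃ/ (between /a/ and /o/: between two vowels) → [ʒ].
/o/ (between /ʃ/ and /m/): before a nasal consonant, so rule 3 applies → [õ].
/m/ (between /o/ and /f/): no rule targets it → [m].
/f/ — between /m/ and /o/; rule 1 does not apply here → [f].
/o/ — between /f/ and /j/; rule 3 does not apply here → [o].
/j/ stays [j].

[kʰuhaʒõmfoj]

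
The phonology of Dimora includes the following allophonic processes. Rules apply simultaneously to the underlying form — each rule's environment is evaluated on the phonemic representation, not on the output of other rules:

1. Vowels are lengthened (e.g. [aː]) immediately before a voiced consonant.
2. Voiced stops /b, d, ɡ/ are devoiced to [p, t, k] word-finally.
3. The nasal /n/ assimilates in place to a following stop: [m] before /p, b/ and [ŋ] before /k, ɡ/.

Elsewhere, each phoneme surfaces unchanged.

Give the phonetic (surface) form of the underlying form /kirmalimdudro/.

[kiːrmaːliːmduːdro]

/k/ (word-initial): no rule targets it → [k].
/i/ meets the environment for rule 1 (before a voiced consonant) → [iː].
/r/ stays [r].
/m/ (between /r/ and /a/) is unaffected → [m].
/a/ (between /m/ and /l/): before a voiced consonant, so rule 1 applies → [aː].
/l/ — not in any rule's target class → [l].
/i/ meets the environment for rule 1 (before a voiced consonant) → [iː].
/m/ (between /i/ and /d/) is unaffected → [m].
/d/ (between /m/ and /u/): rule 2 targets it, but not word-finally → unchanged [d].
/u/ (between /d/ and /d/): before a voiced consonant, so rule 1 applies → [uː].
/d/ (between /u/ and /r/) is in the target of rule 2 but the environment (word-finally) is not met → [d].
/r/ stays [r].
/o/ (word-final) fails the environment for rule 1, so it stays [o].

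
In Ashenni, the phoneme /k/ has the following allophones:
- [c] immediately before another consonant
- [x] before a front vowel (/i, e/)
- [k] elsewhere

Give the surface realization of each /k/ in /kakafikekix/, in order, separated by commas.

Occurrence 1 (position 1): no conditioning environment matches → elsewhere allophone [k].
Occurrence 2 (position 3): no conditioning environment matches → elsewhere allophone [k].
Occurrence 3 (position 7): before a front vowel (/i, e/) → [x].
Occurrence 4 (position 9): before a front vowel (/i, e/) → [x].

[k], [k], [x], [x]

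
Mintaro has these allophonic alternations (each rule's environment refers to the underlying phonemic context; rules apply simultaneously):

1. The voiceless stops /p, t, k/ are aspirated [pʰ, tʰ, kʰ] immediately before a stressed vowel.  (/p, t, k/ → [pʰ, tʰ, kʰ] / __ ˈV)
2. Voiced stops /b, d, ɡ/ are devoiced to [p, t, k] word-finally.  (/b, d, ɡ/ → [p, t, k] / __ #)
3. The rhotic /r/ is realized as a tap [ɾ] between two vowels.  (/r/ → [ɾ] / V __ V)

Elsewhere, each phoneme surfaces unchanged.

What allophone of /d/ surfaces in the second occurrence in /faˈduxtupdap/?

/d/ (between /p/ and /a/) is in the target of rule 2 but the environment (word-finally) is not met → [d].

[d]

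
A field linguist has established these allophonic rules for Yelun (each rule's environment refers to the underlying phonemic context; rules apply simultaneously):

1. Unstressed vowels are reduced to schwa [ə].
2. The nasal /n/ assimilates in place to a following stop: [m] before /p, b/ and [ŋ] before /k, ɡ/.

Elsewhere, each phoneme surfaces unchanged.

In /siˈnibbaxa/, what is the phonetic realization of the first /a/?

/a/ (between /b/ and /x/) occurs in an unstressed syllable → [ə] by rule 1.

[ə]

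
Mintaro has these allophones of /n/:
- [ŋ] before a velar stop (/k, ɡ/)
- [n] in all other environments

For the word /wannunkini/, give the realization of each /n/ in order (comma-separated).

[n], [n], [ŋ], [n]

Occurrence 1 (position 3): no conditioning environment matches → elsewhere allophone [n].
Occurrence 2 (position 4): no conditioning environment matches → elsewhere allophone [n].
Occurrence 3 (position 6): before a velar stop → [ŋ].
Occurrence 4 (position 9): no conditioning environment matches → elsewhere allophone [n].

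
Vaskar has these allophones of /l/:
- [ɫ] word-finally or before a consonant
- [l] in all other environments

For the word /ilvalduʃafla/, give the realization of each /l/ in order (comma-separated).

Occurrence 1 (position 2): word-finally or before a consonant → [ɫ].
Occurrence 2 (position 5): word-finally or before a consonant → [ɫ].
Occurrence 3 (position 11): no conditioning environment matches → elsewhere allophone [l].

[ɫ], [ɫ], [l]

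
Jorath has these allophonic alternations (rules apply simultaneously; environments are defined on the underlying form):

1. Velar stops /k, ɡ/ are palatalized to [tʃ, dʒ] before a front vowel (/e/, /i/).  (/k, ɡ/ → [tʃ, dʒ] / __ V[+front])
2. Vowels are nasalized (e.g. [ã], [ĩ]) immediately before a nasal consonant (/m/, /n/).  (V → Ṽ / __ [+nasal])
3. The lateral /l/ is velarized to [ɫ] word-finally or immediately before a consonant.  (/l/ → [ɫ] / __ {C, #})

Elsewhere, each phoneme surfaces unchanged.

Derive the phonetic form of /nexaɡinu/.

/n/ (word-initial) is unaffected → [n].
/e/ (between /n/ and /x/) fails the environment for rule 2, so it stays [e].
/x/ stays [x].
/a/ (between /x/ and /ɡ/) fails the environment for rule 2, so it stays [a].
/ɡ/ (between /a/ and /i/): before a front vowel, so rule 1 applies → [dʒ].
/i/ — between /ɡ/ and /n/, before a nasal consonant — surfaces as [ĩ] (rule 2).
/n/ (between /i/ and /u/): no rule targets it → [n].
/u/ (word-final) fails the environment for rule 2, so it stays [u].

[nexadʒĩnu]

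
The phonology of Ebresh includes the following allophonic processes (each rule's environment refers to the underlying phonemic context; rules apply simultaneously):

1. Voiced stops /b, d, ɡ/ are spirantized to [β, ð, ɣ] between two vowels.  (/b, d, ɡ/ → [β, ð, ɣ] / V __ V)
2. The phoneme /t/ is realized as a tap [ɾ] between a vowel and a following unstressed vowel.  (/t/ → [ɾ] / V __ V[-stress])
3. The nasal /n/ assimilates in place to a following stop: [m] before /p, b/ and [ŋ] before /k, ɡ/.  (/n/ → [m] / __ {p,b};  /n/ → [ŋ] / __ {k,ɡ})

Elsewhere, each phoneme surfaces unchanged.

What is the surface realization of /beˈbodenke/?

[beˈβoðeŋke]

/b/ (word-initial) is in the target of rule 1 but the environment (between two vowels) is not met → [b].
/b/ — between /e/ and /o/, between two vowels — surfaces as [β] (rule 1).
/d/ (between /o/ and /e/): between two vowels, so rule 1 applies → [ð].
Rule 3 applies to /n/ (between /e/ and /k/: before a labial or velar stop) → [ŋ].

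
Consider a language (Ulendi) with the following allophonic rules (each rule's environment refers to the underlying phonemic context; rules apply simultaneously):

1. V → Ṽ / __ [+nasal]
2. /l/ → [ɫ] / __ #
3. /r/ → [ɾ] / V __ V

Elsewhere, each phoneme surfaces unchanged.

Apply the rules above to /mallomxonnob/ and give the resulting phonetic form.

/a/ — between /m/ and /l/; rule 1 does not apply here → [a].
/l/ (between /a/ and /l/) is in the target of rule 2 but the environment (word-finally) is not met → [l].
/l/ — between /l/ and /o/; rule 2 does not apply here → [l].
/o/ meets the environment for rule 1 (before a nasal consonant) → [õ].
/o/ (between /x/ and /n/) occurs before a nasal consonant → [õ] by rule 1.
/o/ (between /n/ and /b/) fails the environment for rule 1, so it stays [o].

[mallõmxõnnob]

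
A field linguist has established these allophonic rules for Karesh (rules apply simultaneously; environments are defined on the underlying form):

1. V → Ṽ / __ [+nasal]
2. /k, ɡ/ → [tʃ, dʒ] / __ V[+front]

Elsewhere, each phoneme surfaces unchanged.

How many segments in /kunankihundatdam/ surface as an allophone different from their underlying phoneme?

Segments that undergo a rule: /u/ → [ũ] (rule 1); /a/ → [ã] (rule 1); /k/ → [tʃ] (rule 2); /u/ → [ũ] (rule 1); /a/ → [ã] (rule 1).
All other segments surface unchanged.

5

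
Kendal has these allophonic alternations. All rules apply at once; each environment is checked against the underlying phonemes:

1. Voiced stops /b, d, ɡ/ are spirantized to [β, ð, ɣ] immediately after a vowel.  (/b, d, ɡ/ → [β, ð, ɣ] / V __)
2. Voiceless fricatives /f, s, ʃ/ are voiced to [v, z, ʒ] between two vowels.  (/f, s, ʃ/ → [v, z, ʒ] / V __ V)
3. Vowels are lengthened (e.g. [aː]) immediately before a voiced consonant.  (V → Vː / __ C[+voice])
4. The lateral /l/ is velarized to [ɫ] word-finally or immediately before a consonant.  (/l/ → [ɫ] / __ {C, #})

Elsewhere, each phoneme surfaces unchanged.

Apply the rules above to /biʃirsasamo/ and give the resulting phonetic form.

/b/ (word-initial) is in the target of rule 1 but the environment (immediately after a vowel) is not met → [b].
/i/ — between /b/ and /ʃ/; rule 3 does not apply here → [i].
/ʃ/ (between /i/ and /i/) occurs between two vowels → [ʒ] by rule 2.
/i/ meets the environment for rule 3 (before a voiced consonant) → [iː].
/r/ stays [r].
/s/ (between /r/ and /a/) fails the environment for rule 2, so it stays [s].
/a/ (between /s/ and /s/): rule 3 targets it, but not before a voiced consonant → unchanged [a].
Rule 2 applies to /s/ (between /a/ and /a/: between two vowels) → [z].
Rule 3 applies to /a/ (between /s/ and /m/: before a voiced consonant) → [aː].
/m/ — not in any rule's target class → [m].
/o/ (word-final): rule 3 targets it, but not before a voiced consonant → unchanged [o].

[biʒiːrsazaːmo]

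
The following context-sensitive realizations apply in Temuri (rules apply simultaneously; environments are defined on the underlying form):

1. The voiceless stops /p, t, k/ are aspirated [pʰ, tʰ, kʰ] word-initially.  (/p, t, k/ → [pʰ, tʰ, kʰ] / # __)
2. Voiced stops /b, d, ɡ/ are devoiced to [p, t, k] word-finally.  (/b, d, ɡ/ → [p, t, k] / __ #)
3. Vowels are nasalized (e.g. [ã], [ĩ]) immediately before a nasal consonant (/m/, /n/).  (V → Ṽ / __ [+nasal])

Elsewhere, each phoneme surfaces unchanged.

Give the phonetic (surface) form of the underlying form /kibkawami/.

[kʰibkawãmi]

/k/ (word-initial): word-initially, so rule 1 applies → [kʰ].
/i/ — between /k/ and /b/; rule 3 does not apply here → [i].
/b/ (between /i/ and /k/) fails the environment for rule 2, so it stays [b].
/k/ (between /b/ and /a/) is in the target of rule 1 but the environment (word-initially) is not met → [k].
/a/ (between /k/ and /w/) is in the target of rule 3 but the environment (before a nasal consonant) is not met → [a].
/w/ (between /a/ and /a/): no rule targets it → [w].
/a/ meets the environment for rule 3 (before a nasal consonant) → [ã].
/m/ (between /a/ and /i/): no rule targets it → [m].
/i/ (word-final) fails the environment for rule 3, so it stays [i].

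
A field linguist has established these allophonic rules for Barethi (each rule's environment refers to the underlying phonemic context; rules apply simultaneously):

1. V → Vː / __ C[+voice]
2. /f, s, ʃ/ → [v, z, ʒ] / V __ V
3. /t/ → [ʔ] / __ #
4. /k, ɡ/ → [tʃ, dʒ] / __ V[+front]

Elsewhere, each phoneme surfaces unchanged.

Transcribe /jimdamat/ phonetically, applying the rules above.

[jiːmdaːmaʔ]

/j/ — not in any rule's target class → [j].
/i/ — between /j/ and /m/, before a voiced consonant — surfaces as [iː] (rule 1).
/m/ stays [m].
/d/ stays [d].
/a/ meets the environment for rule 1 (before a voiced consonant) → [aː].
/m/ (between /a/ and /a/): no rule targets it → [m].
/a/ (between /m/ and /t/) fails the environment for rule 1, so it stays [a].
Rule 3 applies to /t/ (word-final: word-finally) → [ʔ].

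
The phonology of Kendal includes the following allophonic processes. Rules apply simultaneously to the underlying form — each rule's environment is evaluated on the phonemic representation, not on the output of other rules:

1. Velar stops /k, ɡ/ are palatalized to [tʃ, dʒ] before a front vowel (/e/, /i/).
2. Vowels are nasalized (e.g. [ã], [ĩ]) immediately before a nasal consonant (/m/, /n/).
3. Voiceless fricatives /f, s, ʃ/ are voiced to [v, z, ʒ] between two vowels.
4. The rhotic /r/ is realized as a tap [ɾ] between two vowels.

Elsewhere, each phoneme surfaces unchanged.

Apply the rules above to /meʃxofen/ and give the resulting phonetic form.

/m/ — not in any rule's target class → [m].
/e/ (between /m/ and /ʃ/): rule 2 targets it, but not before a nasal consonant → unchanged [e].
/ʃ/ (between /e/ and /x/) is in the target of rule 3 but the environment (between two vowels) is not met → [ʃ].
/x/ (between /ʃ/ and /o/) is unaffected → [x].
/o/ (between /x/ and /f/) is in the target of rule 2 but the environment (before a nasal consonant) is not met → [o].
/f/ meets the environment for rule 3 (between two vowels) → [v].
/e/ (between /f/ and /n/) occurs before a nasal consonant → [ẽ] by rule 2.
/n/ — not in any rule's target class → [n].

[meʃxovẽn]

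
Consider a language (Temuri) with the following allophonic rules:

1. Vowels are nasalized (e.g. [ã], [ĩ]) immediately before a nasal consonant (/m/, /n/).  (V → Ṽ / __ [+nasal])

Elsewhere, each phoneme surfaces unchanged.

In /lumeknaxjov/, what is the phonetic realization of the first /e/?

/e/ (between /m/ and /k/) is in the target of rule 1 but the environment (before a nasal consonant) is not met → [e].

[e]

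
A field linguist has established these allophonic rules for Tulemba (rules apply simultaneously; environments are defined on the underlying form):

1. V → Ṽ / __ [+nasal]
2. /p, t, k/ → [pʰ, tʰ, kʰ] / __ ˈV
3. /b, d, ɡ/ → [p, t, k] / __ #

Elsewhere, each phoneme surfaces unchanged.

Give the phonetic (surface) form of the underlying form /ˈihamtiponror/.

/i/ (word-initial) is in the target of rule 1 but the environment (before a nasal consonant) is not met → [i].
/h/ stays [h].
Rule 1 applies to /a/ (between /h/ and /m/: before a nasal consonant) → [ã].
/m/ (between /a/ and /t/): no rule targets it → [m].
/t/ — between /m/ and /i/; rule 2 does not apply here → [t].
/i/ (between /t/ and /p/) fails the environment for rule 1, so it stays [i].
/p/ — between /i/ and /o/; rule 2 does not apply here → [p].
/o/ (between /p/ and /n/) occurs before a nasal consonant → [õ] by rule 1.
/n/ — not in any rule's target class → [n].
/r/ — not in any rule's target class → [r].
/o/ (between /r/ and /r/) is in the target of rule 1 but the environment (before a nasal consonant) is not met → [o].
/r/ — not in any rule's target class → [r].

[ˈihãmtipõnror]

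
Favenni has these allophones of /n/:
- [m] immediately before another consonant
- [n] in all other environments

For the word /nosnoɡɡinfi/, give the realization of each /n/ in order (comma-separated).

Occurrence 1 (position 1): no conditioning environment matches → elsewhere allophone [n].
Occurrence 2 (position 4): no conditioning environment matches → elsewhere allophone [n].
Occurrence 3 (position 9): immediately before another consonant → [m].

[n], [n], [m]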